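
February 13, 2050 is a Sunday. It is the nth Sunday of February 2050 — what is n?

Day 13 falls in week ⌈13/7⌉ of the month.
Days 1–7 hold the 1st Sunday, 8–14 the 2nd, 15–21 the 3rd, 22–28 the 4th, 29–31 the 5th.
13 is in the range for the 2nd.

2nd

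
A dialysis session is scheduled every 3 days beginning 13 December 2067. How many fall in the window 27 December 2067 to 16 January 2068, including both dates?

7

Occurrences land 3·i days after 13 December 2067 for i = 0, 1, 2, …
27 December 2067 is 14 days after the start; 14 ÷ 3 = 4 remainder 2; since the remainder is 2, round up to i = 5. First occurrence in the window: #6 on 28 December 2067 (5×3 = 15 days in).
16 January 2068 is 34 days after the start; 34 ÷ 3 = 11 remainder 1. Last occurrence in the window: #12 on 15 January 2068.
Occurrences #6 through #12: 7 in total.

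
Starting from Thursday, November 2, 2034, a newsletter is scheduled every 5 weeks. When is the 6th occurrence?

The 6th occurrence is 5 intervals after the first: 5 × 35 = 175 days after November 2, 2034.
November has 30 days — 28 days to the end of November leaves 147.
December has 31 days (116 left).
January has 31 days (85 left).
February has 28 days (57 left).
March has 31 days (26 left).
26 days into April → April 26, 2035.

April 26, 2035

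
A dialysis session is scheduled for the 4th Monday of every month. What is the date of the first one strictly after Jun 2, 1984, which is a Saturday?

Jun 1984 starts on a Friday; its first Monday is the 4th, so the 4th Monday is the 25th — Jun 25, 1984.
Jun 25, 1984 is after Jun 2, 1984, so that is the next one.

Jun 25, 1984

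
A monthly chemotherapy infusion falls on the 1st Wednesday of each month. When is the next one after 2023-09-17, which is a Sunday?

September 2023 starts on a Friday, so its 1st Wednesday is 2023-09-06 (5 days in).
That is not after 2023-09-17, so look at October 2023.
October 2023 starts on a Sunday, so its 1st Wednesday is 2023-10-04 (3 days in).

2023-10-04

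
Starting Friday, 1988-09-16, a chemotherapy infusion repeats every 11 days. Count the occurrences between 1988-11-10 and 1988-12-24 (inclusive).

Occurrences land 11·i days after 1988-09-16 for i = 0, 1, 2, …
1988-11-10 is 55 days after the start; 55 ÷ 11 = 5 remainder 0. First occurrence in the window: #6 on 1988-11-10 (5×11 = 55 days in).
1988-12-24 is 99 days after the start; 99 ÷ 11 = 9 remainder 0. Last occurrence in the window: #10 on 1988-12-24.
Occurrences #6 through #10: 5 in total.

5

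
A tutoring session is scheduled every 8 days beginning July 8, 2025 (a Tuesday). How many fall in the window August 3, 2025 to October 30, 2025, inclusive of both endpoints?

Occurrences land 8·i days after July 8, 2025 for i = 0, 1, 2, …
August 3, 2025 is 26 days after the start; 26 ÷ 8 = 3 remainder 2; since the remainder is 2, round up to i = 4. First occurrence in the window: #5 on August 9, 2025 (4×8 = 32 days in).
October 30, 2025 is 114 days after the start; 114 ÷ 8 = 14 remainder 2. Last occurrence in the window: #15 on October 28, 2025.
Occurrences #5 through #15: 11 in total.

11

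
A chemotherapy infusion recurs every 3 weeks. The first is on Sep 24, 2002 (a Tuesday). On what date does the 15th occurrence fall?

Jul 15, 2003

The 15th occurrence is 14 intervals after the first: 14 × 21 = 294 days after Sep 24, 2002.
Sep has 30 days — 6 days to the end of Sep leaves 288.
Oct has 31 days (257 left).
Nov has 30 days (227 left).
Dec has 31 days (196 left).
Jan has 31 days (165 left).
Feb has 28 days (137 left).
Mar has 31 days (106 left).
Apr has 30 days (76 left).
May has 31 days (45 left).
Jun has 30 days (15 left).
15 days into Jul → Jul 15, 2003.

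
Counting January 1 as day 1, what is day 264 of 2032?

January has 31 days (264 − 31 = 233 remain).
February has 29 days (233 − 29 = 204 remain).
March has 31 days (204 − 31 = 173 remain).
April has 30 days (173 − 30 = 143 remain).
May has 31 days (143 − 31 = 112 remain).
June has 30 days (112 − 30 = 82 remain).
July has 31 days (82 − 31 = 51 remain).
August has 31 days (51 − 31 = 20 remain).
20 into September → September 20.

September 20, 2032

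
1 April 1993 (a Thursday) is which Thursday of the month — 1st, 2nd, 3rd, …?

1st

Day 1 falls in week ⌈1/7⌉ of the month.
Days 1–7 hold the 1st Thursday, 8–14 the 2nd, 15–21 the 3rd, 22–28 the 4th, 29–31 the 5th.
1 is in the range for the 1st.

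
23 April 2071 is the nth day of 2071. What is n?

Days in months before April: 31 + 28 + 31 = 90.
Plus 23 days into April → day 113.

113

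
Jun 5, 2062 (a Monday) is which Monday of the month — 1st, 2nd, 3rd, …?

Day 5 falls in week ⌈5/7⌉ of the month.
Days 1–7 hold the 1st Monday, 8–14 the 2nd, 15–21 the 3rd, 22–28 the 4th, 29–31 the 5th.
5 is in the range for the 1st.

1st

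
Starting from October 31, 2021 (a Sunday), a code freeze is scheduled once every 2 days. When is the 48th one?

February 2, 2022

The 48th occurrence is 47 intervals after the first: 47 × 2 = 94 days after October 31, 2021.
October has 31 days — 0 days to the end of October leaves 94.
November has 30 days (64 left).
December has 31 days (33 left).
January has 31 days (2 left).
2 days into February → February 2, 2022.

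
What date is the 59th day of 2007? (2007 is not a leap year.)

January has 31 days (59 − 31 = 28 remain).
28 into February → February 28.

2007-02-28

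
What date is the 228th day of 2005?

2005-08-16

January has 31 days (228 − 31 = 197 remain).
February has 28 days (197 − 28 = 169 remain).
March has 31 days (169 − 31 = 138 remain).
April has 30 days (138 − 30 = 108 remain).
May has 31 days (108 − 31 = 77 remain).
June has 30 days (77 − 30 = 47 remain).
July has 31 days (47 − 31 = 16 remain).
16 into August → August 16.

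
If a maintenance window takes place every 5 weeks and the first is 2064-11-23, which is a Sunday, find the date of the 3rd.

2065-02-01

The 3rd occurrence is 2 intervals after the first: 2 × 35 = 70 days after 2064-11-23.
November has 30 days — 7 days to the end of November leaves 63.
December has 31 days (32 left).
January has 31 days (1 left).
1 day into February → 2065-02-01.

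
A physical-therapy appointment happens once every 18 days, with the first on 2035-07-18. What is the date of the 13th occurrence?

The 13th occurrence is 12 intervals after the first: 12 × 18 = 216 days after 2035-07-18.
July has 31 days — 13 days to the end of July leaves 203.
August has 31 days (172 left).
September has 30 days (142 left).
October has 31 days (111 left).
November has 30 days (81 left).
December has 31 days (50 left).
January has 31 days (19 left).
19 days into February → 2036-02-19.

2036-02-19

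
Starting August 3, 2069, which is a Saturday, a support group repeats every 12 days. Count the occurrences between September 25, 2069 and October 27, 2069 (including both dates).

Occurrences land 12·i days after August 3, 2069 for i = 0, 1, 2, …
September 25, 2069 is 53 days after the start; 53 ÷ 12 = 4 remainder 5; since the remainder is 5, round up to i = 5. First occurrence in the window: #6 on October 2, 2069 (5×12 = 60 days in).
October 27, 2069 is 85 days after the start; 85 ÷ 12 = 7 remainder 1. Last occurrence in the window: #8 on October 26, 2069.
Occurrences #6 through #8: 3 in total.

3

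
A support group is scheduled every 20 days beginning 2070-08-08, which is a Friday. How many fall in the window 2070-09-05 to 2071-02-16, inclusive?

Occurrences land 20·i days after 2070-08-08 for i = 0, 1, 2, …
2070-09-05 is 28 days after the start; 28 ÷ 20 = 1 remainder 8; since the remainder is 8, round up to i = 2. First occurrence in the window: #3 on 2070-09-17 (2×20 = 40 days in).
2071-02-16 is 192 days after the start; 192 ÷ 20 = 9 remainder 12. Last occurrence in the window: #10 on 2071-02-04.
Occurrences #3 through #10: 8 in total.

8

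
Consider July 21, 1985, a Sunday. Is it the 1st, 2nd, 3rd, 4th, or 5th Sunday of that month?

Day 21 falls in week ⌈21/7⌉ of the month.
Days 1–7 hold the 1st Sunday, 8–14 the 2nd, 15–21 the 3rd, 22–28 the 4th, 29–31 the 5th.
21 is in the range for the 3rd.

3rd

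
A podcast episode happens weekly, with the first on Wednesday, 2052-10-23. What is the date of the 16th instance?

2053-02-05

The 16th occurrence is 15 intervals after the first: 15 × 7 = 105 days after 2052-10-23.
October has 31 days — 8 days to the end of October leaves 97.
November has 30 days (67 left).
December has 31 days (36 left).
January has 31 days (5 left).
5 days into February → 2053-02-05.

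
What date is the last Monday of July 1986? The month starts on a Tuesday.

1986-07-28

July 1986 begins on a Tuesday, so the first Monday is July 7 (6 days later).
July 1986 has 31 days. Adding weeks: 7, 14, 21, 28 — the last one ≤ 31 is the 28th.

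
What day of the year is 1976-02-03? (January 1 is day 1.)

Days in months before February: 31 = 31.
Plus 3 days into February → day 34.

34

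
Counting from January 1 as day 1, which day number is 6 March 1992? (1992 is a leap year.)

Days in months before March: 31 + 29 = 60.
Plus 6 days into March → day 66.

66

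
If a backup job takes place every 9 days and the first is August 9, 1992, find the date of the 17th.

The 17th occurrence is 16 intervals after the first: 16 × 9 = 144 days after August 9, 1992.
August has 31 days — 22 days to the end of August leaves 122.
September has 30 days (92 left).
October has 31 days (61 left).
November has 30 days (31 left).
31 days into December → December 31, 1992.

December 31, 1992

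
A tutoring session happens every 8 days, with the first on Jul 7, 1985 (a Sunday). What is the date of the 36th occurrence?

The 36th occurrence is 35 intervals after the first: 35 × 8 = 280 days after Jul 7, 1985.
Jul has 31 days — 24 days to the end of Jul leaves 256.
Aug has 31 days (225 left).
Sep has 30 days (195 left).
Oct has 31 days (164 left).
Nov has 30 days (134 left).
Dec has 31 days (103 left).
Jan has 31 days (72 left).
Feb has 28 days (44 left).
Mar has 31 days (13 left).
13 days into Apr → Apr 13, 1986.

Apr 13, 1986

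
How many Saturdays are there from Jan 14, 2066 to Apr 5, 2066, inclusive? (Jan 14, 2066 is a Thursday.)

12

Jan 14, 2066 is a Thursday; the first Saturday on or after it is Jan 16, 2066 (2 days later).
From Jan 16, 2066 to Apr 5, 2066: 15 + 28 + 31 + 5 = 79 days (rest of Jan, Feb, Mar, Apr).
79 ÷ 7 = 11 full weeks with remainder 2, so 11 more Saturdays after the first → 12.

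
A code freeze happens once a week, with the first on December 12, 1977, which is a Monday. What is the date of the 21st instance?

May 1, 1978

The 21st occurrence is 20 intervals after the first: 20 × 7 = 140 days after December 12, 1977.
December has 31 days — 19 days to the end of December leaves 121.
January has 31 days (90 left).
February has 28 days (62 left).
March has 31 days (31 left).
April has 30 days (1 left).
1 day into May → May 1, 1978.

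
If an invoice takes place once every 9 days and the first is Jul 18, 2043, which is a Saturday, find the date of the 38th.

Jun 15, 2044

The 38th occurrence is 37 intervals after the first: 37 × 9 = 333 days after Jul 18, 2043.
Jul has 31 days — 13 days to the end of Jul leaves 320.
Aug has 31 days (289 left).
Sep has 30 days (259 left).
Oct has 31 days (228 left).
Nov has 30 days (198 left).
Dec has 31 days (167 left).
Jan has 31 days (136 left).
Feb has 29 days (107 left).
Mar has 31 days (76 left).
Apr has 30 days (46 left).
May has 31 days (15 left).
15 days into Jun → Jun 15, 2044.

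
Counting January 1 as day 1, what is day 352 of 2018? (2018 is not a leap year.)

January has 31 days (352 − 31 = 321 remain).
February has 28 days (321 − 28 = 293 remain).
March has 31 days (293 − 31 = 262 remain).
April has 30 days (262 − 30 = 232 remain).
May has 31 days (232 − 31 = 201 remain).
June has 30 days (201 − 30 = 171 remain).
July has 31 days (171 − 31 = 140 remain).
August has 31 days (140 − 31 = 109 remain).
September has 30 days (109 − 30 = 79 remain).
October has 31 days (79 − 31 = 48 remain).
November has 30 days (48 − 30 = 18 remain).
18 into December → December 18.

2018-12-18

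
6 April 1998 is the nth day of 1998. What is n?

Days in months before April: 31 + 28 + 31 = 90.
Plus 6 days into April → day 96.

96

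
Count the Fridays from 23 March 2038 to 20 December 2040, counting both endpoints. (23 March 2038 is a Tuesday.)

143

23 March 2038 is a Tuesday; the first Friday on or after it is 26 March 2038 (3 days later).
From 26 March 2038 to 20 December 2040: 280 + 365 + 355 = 1000 days (rest of 2038, 2039, to 20 December 2040 in 2040).
1000 ÷ 7 = 142 full weeks with remainder 6, so 142 more Fridays after the first → 143.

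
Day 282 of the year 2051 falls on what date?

9 October 2051

January has 31 days (282 − 31 = 251 remain).
February has 28 days (251 − 28 = 223 remain).
March has 31 days (223 − 31 = 192 remain).
April has 30 days (192 − 30 = 162 remain).
May has 31 days (162 − 31 = 131 remain).
June has 30 days (131 − 30 = 101 remain).
July has 31 days (101 − 31 = 70 remain).
August has 31 days (70 − 31 = 39 remain).
September has 30 days (39 − 30 = 9 remain).
9 into October → October 9.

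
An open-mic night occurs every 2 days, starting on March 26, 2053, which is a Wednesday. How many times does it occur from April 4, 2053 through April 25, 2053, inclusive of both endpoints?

Occurrences land 2·i days after March 26, 2053 for i = 0, 1, 2, …
April 4, 2053 is 9 days after the start; 9 ÷ 2 = 4 remainder 1; since the remainder is 1, round up to i = 5. First occurrence in the window: #6 on April 5, 2053 (5×2 = 10 days in).
April 25, 2053 is 30 days after the start; 30 ÷ 2 = 15 remainder 0. Last occurrence in the window: #16 on April 25, 2053.
Occurrences #6 through #16: 11 in total.

11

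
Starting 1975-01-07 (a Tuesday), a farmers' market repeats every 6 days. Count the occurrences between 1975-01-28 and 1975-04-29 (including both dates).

15

Occurrences land 6·i days after 1975-01-07 for i = 0, 1, 2, …
1975-01-28 is 21 days after the start; 21 ÷ 6 = 3 remainder 3; since the remainder is 3, round up to i = 4. First occurrence in the window: #5 on 1975-01-31 (4×6 = 24 days in).
1975-04-29 is 112 days after the start; 112 ÷ 6 = 18 remainder 4. Last occurrence in the window: #19 on 1975-04-25.
Occurrences #5 through #19: 15 in total.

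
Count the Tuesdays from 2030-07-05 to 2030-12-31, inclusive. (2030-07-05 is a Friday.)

26

2030-07-05 is a Friday; the first Tuesday on or after it is 2030-07-09 (4 days later).
From 2030-07-09 to 2030-12-31: 22 + 31 + 30 + 31 + 30 + 31 = 175 days (rest of July, August, September, October, November, December).
175 ÷ 7 = 25 full weeks with remainder 0, so 25 more Tuesdays after the first → 26.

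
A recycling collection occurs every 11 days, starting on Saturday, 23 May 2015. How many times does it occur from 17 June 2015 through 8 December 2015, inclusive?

16

Occurrences land 11·i days after 23 May 2015 for i = 0, 1, 2, …
17 June 2015 is 25 days after the start; 25 ÷ 11 = 2 remainder 3; since the remainder is 3, round up to i = 3. First occurrence in the window: #4 on 25 June 2015 (3×11 = 33 days in).
8 December 2015 is 199 days after the start; 199 ÷ 11 = 18 remainder 1. Last occurrence in the window: #19 on 7 December 2015.
Occurrences #4 through #19: 16 in total.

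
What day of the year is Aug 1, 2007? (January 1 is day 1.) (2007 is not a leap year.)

Days in months before Aug: 31 + 28 + 31 + 30 + 31 + 30 + 31 = 212.
Plus 1 day into Aug → day 213.

213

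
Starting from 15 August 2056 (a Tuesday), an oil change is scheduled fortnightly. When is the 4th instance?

The 4th occurrence is 3 intervals after the first: 3 × 14 = 42 days after 15 August 2056.
August has 31 days — 16 days to the end of August leaves 26.
26 days into September → 26 September 2056.

26 September 2056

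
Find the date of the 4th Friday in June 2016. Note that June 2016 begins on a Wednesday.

June 2016 begins on a Wednesday, so the first Friday is June 3 (2 days later).
The 4th Friday is 3 weeks later: 3 + 21 = 24.

24 June 2016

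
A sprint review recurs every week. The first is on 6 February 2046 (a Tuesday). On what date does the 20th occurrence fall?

The 20th occurrence is 19 intervals after the first: 19 × 7 = 133 days after 6 February 2046.
February has 28 days — 22 days to the end of February leaves 111.
March has 31 days (80 left).
April has 30 days (50 left).
May has 31 days (19 left).
19 days into June → 19 June 2046.

19 June 2046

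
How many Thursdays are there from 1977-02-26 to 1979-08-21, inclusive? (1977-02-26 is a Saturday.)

129

1977-02-26 is a Saturday; the first Thursday on or after it is 1977-03-03 (5 days later).
From 1977-03-03 to 1979-08-21: 303 + 365 + 233 = 901 days (rest of 1977, 1978, to 1979-08-21 in 1979).
901 ÷ 7 = 128 full weeks with remainder 5, so 128 more Thursdays after the first → 129.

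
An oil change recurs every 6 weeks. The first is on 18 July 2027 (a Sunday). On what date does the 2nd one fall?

29 August 2027

The 2nd occurrence is 1 interval after the first: 1 × 42 = 42 days after 18 July 2027.
July has 31 days — 13 days to the end of July leaves 29.
29 days into August → 29 August 2027.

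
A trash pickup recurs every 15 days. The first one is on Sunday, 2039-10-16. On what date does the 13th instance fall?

2040-04-13

The 13th occurrence is 12 intervals after the first: 12 × 15 = 180 days after 2039-10-16.
October has 31 days — 15 days to the end of October leaves 165.
November has 30 days (135 left).
December has 31 days (104 left).
January has 31 days (73 left).
February has 29 days (44 left).
March has 31 days (13 left).
13 days into April → 2040-04-13.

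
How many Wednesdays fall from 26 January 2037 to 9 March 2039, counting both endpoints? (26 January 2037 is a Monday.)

111

26 January 2037 is a Monday; the first Wednesday on or after it is 28 January 2037 (2 days later).
From 28 January 2037 to 9 March 2039: 337 + 365 + 68 = 770 days (rest of 2037, 2038, to 9 March 2039 in 2039).
770 ÷ 7 = 110 full weeks with remainder 0, so 110 more Wednesdays after the first → 111.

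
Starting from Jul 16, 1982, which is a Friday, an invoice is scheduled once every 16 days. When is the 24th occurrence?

Jul 19, 1983

The 24th occurrence is 23 intervals after the first: 23 × 16 = 368 days after Jul 16, 1982.
Jul has 31 days — 15 days to the end of Jul leaves 353.
Aug has 31 days (322 left).
Sep has 30 days (292 left).
Oct has 31 days (261 left).
Nov has 30 days (231 left).
Dec has 31 days (200 left).
Jan has 31 days (169 left).
Feb has 28 days (141 left).
Mar has 31 days (110 left).
Apr has 30 days (80 left).
May has 31 days (49 left).
Jun has 30 days (19 left).
19 days into Jul → Jul 19, 1983.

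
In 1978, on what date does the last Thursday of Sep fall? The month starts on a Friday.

Sep 1978 begins on a Friday, so the first Thursday is Sep 7 (6 days later).
Sep 1978 has 30 days. Adding weeks: 7, 14, 21, 28 — the last one ≤ 30 is the 28th.

Sep 28, 1978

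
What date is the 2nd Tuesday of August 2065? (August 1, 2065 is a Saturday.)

August 2065 begins on a Saturday, so the first Tuesday is August 4 (3 days later).
The 2nd Tuesday is 1 weeks later: 4 + 7 = 11.

August 11, 2065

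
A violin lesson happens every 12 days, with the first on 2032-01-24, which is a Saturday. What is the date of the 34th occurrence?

The 34th occurrence is 33 intervals after the first: 33 × 12 = 396 days after 2032-01-24.
January has 31 days — 7 days to the end of January leaves 389.
February has 29 days (360 left).
March has 31 days (329 left).
April has 30 days (299 left).
May has 31 days (268 left).
June has 30 days (238 left).
July has 31 days (207 left).
August has 31 days (176 left).
September has 30 days (146 left).
October has 31 days (115 left).
November has 30 days (85 left).
December has 31 days (54 left).
January has 31 days (23 left).
23 days into February → 2033-02-23.

2033-02-23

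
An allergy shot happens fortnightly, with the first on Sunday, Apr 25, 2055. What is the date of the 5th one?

Jun 20, 2055

The 5th occurrence is 4 intervals after the first: 4 × 14 = 56 days after Apr 25, 2055.
Apr has 30 days — 5 days to the end of Apr leaves 51.
May has 31 days (20 left).
20 days into Jun → Jun 20, 2055.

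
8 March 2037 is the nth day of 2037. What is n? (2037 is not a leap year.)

Days in months before March: 31 + 28 = 59.
Plus 8 days into March → day 67.

67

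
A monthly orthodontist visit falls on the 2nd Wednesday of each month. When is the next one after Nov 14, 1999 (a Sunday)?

Nov 1999 starts on a Monday; its first Wednesday is the 3rd, so the 2nd Wednesday is the 10th — Nov 10, 1999.
That is not after Nov 14, 1999, so look at Dec 1999.
Dec 1999 starts on a Wednesday; its first Wednesday is the 1st, so the 2nd Wednesday is the 8th — Dec 8, 1999.

Dec 8, 1999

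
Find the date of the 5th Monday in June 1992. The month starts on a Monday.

June 1992 begins on a Monday, so the first Monday is June 1.
The 5th Monday is 4 weeks later: 1 + 28 = 29.

1992-06-29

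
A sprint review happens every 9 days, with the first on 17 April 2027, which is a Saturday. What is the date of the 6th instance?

The 6th occurrence is 5 intervals after the first: 5 × 9 = 45 days after 17 April 2027.
April has 30 days — 13 days to the end of April leaves 32.
May has 31 days (1 left).
1 day into June → 1 June 2027.

1 June 2027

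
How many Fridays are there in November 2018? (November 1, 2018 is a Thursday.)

November 1, 2018 is a Thursday; the first Friday on or after it is November 2, 2018 (1 day later).
From November 2, 2018 to November 30, 2018 is 30 − 2 = 28 days.
28 ÷ 7 = 4 full weeks with remainder 0, so 4 more Fridays after the first → 5.

5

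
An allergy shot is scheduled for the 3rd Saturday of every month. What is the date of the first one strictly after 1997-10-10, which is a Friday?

1997-10-18

October 1997 starts on a Wednesday; its first Saturday is the 4th, so the 3rd Saturday is the 18th — 1997-10-18.
1997-10-18 is after 1997-10-10, so that is the next one.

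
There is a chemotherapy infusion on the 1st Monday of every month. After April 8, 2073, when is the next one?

April 2073 starts on a Saturday, so its 1st Monday is April 3, 2073 (2 days in).
That is not after April 8, 2073, so look at May 2073.
May 2073 starts on a Monday, so its 1st Monday is May 1, 2073.

May 1, 2073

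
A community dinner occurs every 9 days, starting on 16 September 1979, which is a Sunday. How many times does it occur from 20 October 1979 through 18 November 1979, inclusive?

Occurrences land 9·i days after 16 September 1979 for i = 0, 1, 2, …
20 October 1979 is 34 days after the start; 34 ÷ 9 = 3 remainder 7; since the remainder is 7, round up to i = 4. First occurrence in the window: #5 on 22 October 1979 (4×9 = 36 days in).
18 November 1979 is 63 days after the start; 63 ÷ 9 = 7 remainder 0. Last occurrence in the window: #8 on 18 November 1979.
Occurrences #5 through #8: 4 in total.

4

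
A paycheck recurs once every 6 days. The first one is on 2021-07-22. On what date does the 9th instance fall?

The 9th occurrence is 8 intervals after the first: 8 × 6 = 48 days after 2021-07-22.
July has 31 days — 9 days to the end of July leaves 39.
August has 31 days (8 left).
8 days into September → 2021-09-08.

2021-09-08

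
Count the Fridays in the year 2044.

January 1, 2044 is a Friday; the first Friday on or after it is January 1, 2044.
From January 1, 2044 to December 31, 2044: 30 + 29 + 31 + 30 + 31 + 30 + 31 + 31 + 30 + 31 + 30 + 31 = 365 days (rest of January, February, March, April, May, June, July, August, September, October, November, December).
365 ÷ 7 = 52 full weeks with remainder 1, so 52 more Fridays after the first → 53.

53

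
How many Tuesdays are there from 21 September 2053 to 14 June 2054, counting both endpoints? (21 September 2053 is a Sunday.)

21 September 2053 is a Sunday; the first Tuesday on or after it is 23 September 2053 (2 days later).
From 23 September 2053 to 14 June 2054: 7 + 31 + 30 + 31 + 31 + 28 + 31 + 30 + 31 + 14 = 264 days (rest of September, October, November, December, January, February, March, April, May, June).
264 ÷ 7 = 37 full weeks with remainder 5, so 37 more Tuesdays after the first → 38.

38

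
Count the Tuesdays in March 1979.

4

1 March 1979 is a Thursday; the first Tuesday on or after it is 6 March 1979 (5 days later).
From 6 March 1979 to 31 March 1979 is 31 − 6 = 25 days.
25 ÷ 7 = 3 full weeks with remainder 4, so 3 more Tuesdays after the first → 4.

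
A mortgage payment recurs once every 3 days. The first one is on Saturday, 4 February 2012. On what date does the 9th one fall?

28 February 2012

The 9th occurrence is 8 intervals after the first: 8 × 3 = 24 days after 4 February 2012.
24 days later is 28 February 2012.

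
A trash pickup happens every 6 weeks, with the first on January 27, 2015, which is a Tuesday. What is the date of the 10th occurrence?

The 10th occurrence is 9 intervals after the first: 9 × 42 = 378 days after January 27, 2015.
January has 31 days — 4 days to the end of January leaves 374.
February has 28 days (346 left).
March has 31 days (315 left).
April has 30 days (285 left).
May has 31 days (254 left).
June has 30 days (224 left).
July has 31 days (193 left).
August has 31 days (162 left).
September has 30 days (132 left).
October has 31 days (101 left).
November has 30 days (71 left).
December has 31 days (40 left).
January has 31 days (9 left).
9 days into February → February 9, 2016.

February 9, 2016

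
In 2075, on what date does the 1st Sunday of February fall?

February 2075 begins on a Friday, so the first Sunday is February 3 (2 days later).

2075-02-03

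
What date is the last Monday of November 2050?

November 28, 2050

The first Monday of November 2050 is November 7.
November 2050 has 30 days. Adding weeks: 7, 14, 21, 28 — the last one ≤ 30 is the 28th.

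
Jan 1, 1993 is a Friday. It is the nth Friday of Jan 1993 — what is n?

Day 1 falls in week ⌈1/7⌉ of the month.
Days 1–7 hold the 1st Friday, 8–14 the 2nd, 15–21 the 3rd, 22–28 the 4th, 29–31 the 5th.
1 is in the range for the 1st.

1st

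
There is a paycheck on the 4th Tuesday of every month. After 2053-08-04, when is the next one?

2053-08-26

August 2053 starts on a Friday; its first Tuesday is the 5th, so the 4th Tuesday is the 26th — 2053-08-26.
2053-08-26 is after 2053-08-04, so that is the next one.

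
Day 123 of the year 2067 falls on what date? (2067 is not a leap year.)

3 May 2067

January has 31 days (123 − 31 = 92 remain).
February has 28 days (92 − 28 = 64 remain).
March has 31 days (64 − 31 = 33 remain).
April has 30 days (33 − 30 = 3 remain).
3 into May → May 3.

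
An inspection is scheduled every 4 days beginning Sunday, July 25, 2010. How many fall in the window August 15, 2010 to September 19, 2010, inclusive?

9

Occurrences land 4·i days after July 25, 2010 for i = 0, 1, 2, …
August 15, 2010 is 21 days after the start; 21 ÷ 4 = 5 remainder 1; since the remainder is 1, round up to i = 6. First occurrence in the window: #7 on August 18, 2010 (6×4 = 24 days in).
September 19, 2010 is 56 days after the start; 56 ÷ 4 = 14 remainder 0. Last occurrence in the window: #15 on September 19, 2010.
Occurrences #7 through #15: 9 in total.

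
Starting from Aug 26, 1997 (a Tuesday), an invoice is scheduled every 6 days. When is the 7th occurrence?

Oct 1, 1997

The 7th occurrence is 6 intervals after the first: 6 × 6 = 36 days after Aug 26, 1997.
Aug has 31 days — 5 days to the end of Aug leaves 31.
Sep has 30 days (1 left).
1 day into Oct → Oct 1, 1997.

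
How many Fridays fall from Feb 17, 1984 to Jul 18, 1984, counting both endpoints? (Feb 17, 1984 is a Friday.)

Feb 17, 1984 is a Friday; the first Friday on or after it is Feb 17, 1984.
From Feb 17, 1984 to Jul 18, 1984: 12 + 31 + 30 + 31 + 30 + 18 = 152 days (rest of Feb, Mar, Apr, May, Jun, Jul).
152 ÷ 7 = 21 full weeks with remainder 5, so 21 more Fridays after the first → 22.

22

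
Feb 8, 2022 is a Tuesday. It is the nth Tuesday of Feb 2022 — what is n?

Day 8 falls in week ⌈8/7⌉ of the month.
Days 1–7 hold the 1st Tuesday, 8–14 the 2nd, 15–21 the 3rd, 22–28 the 4th, 29–31 the 5th.
8 is in the range for the 2nd.

2nd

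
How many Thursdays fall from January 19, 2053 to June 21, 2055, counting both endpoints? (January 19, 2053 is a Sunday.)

126

January 19, 2053 is a Sunday; the first Thursday on or after it is January 23, 2053 (4 days later).
From January 23, 2053 to June 21, 2055: 342 + 365 + 172 = 879 days (rest of 2053, 2054, to June 21, 2055 in 2055).
879 ÷ 7 = 125 full weeks with remainder 4, so 125 more Thursdays after the first → 126.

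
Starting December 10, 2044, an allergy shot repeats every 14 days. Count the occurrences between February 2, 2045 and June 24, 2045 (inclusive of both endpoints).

11

Occurrences land 14·i days after December 10, 2044 for i = 0, 1, 2, …
February 2, 2045 is 54 days after the start; 54 ÷ 14 = 3 remainder 12; since the remainder is 12, round up to i = 4. First occurrence in the window: #5 on February 4, 2045 (4×14 = 56 days in).
June 24, 2045 is 196 days after the start; 196 ÷ 14 = 14 remainder 0. Last occurrence in the window: #15 on June 24, 2045.
Occurrences #5 through #15: 11 in total.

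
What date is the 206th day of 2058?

2058-07-25

January has 31 days (206 − 31 = 175 remain).
February has 28 days (175 − 28 = 147 remain).
March has 31 days (147 − 31 = 116 remain).
April has 30 days (116 − 30 = 86 remain).
May has 31 days (86 − 31 = 55 remain).
June has 30 days (55 − 30 = 25 remain).
25 into July → July 25.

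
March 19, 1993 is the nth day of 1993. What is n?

78

Days in months before March: 31 + 28 = 59.
Plus 19 days into March → day 78.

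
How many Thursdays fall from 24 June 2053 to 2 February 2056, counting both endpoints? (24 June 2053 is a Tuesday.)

136

24 June 2053 is a Tuesday; the first Thursday on or after it is 26 June 2053 (2 days later).
From 26 June 2053 to 2 February 2056: 188 + 365 + 365 + 33 = 951 days (rest of 2053, 2054, 2055, to 2 February 2056 in 2056).
951 ÷ 7 = 135 full weeks with remainder 6, so 135 more Thursdays after the first → 136.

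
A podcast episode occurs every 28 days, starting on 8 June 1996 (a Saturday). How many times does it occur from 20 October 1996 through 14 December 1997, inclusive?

15

Occurrences land 28·i days after 8 June 1996 for i = 0, 1, 2, …
20 October 1996 is 134 days after the start; 134 ÷ 28 = 4 remainder 22; since the remainder is 22, round up to i = 5. First occurrence in the window: #6 on 26 October 1996 (5×28 = 140 days in).
14 December 1997 is 554 days after the start; 554 ÷ 28 = 19 remainder 22. Last occurrence in the window: #20 on 22 November 1997.
Occurrences #6 through #20: 15 in total.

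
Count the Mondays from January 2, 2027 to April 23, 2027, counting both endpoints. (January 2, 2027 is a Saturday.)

January 2, 2027 is a Saturday; the first Monday on or after it is January 4, 2027 (2 days later).
From January 4, 2027 to April 23, 2027: 27 + 28 + 31 + 23 = 109 days (rest of January, February, March, April).
109 ÷ 7 = 15 full weeks with remainder 4, so 15 more Mondays after the first → 16.

16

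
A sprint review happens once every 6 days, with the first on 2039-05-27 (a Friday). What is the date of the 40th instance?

2040-01-16

The 40th occurrence is 39 intervals after the first: 39 × 6 = 234 days after 2039-05-27.
May has 31 days — 4 days to the end of May leaves 230.
June has 30 days (200 left).
July has 31 days (169 left).
August has 31 days (138 left).
September has 30 days (108 left).
October has 31 days (77 left).
November has 30 days (47 left).
December has 31 days (16 left).
16 days into January → 2040-01-16.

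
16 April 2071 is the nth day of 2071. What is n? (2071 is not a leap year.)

Days in months before April: 31 + 28 + 31 = 90.
Plus 16 days into April → day 106.

106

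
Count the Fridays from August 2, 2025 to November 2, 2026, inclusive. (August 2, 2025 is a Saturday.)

August 2, 2025 is a Saturday; the first Friday on or after it is August 8, 2025 (6 days later).
From August 8, 2025 to November 2, 2026: 145 + 306 = 451 days (rest of 2025, to November 2, 2026 in 2026).
451 ÷ 7 = 64 full weeks with remainder 3, so 64 more Fridays after the first → 65.

65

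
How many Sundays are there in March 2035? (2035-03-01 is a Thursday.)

4

2035-03-01 is a Thursday; the first Sunday on or after it is 2035-03-04 (3 days later).
From 2035-03-04 to 2035-03-31 is 31 − 4 = 27 days.
27 ÷ 7 = 3 full weeks with remainder 6, so 3 more Sundays after the first → 4.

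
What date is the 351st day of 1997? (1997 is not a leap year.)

17 December 1997

January has 31 days (351 − 31 = 320 remain).
February has 28 days (320 − 28 = 292 remain).
March has 31 days (292 − 31 = 261 remain).
April has 30 days (261 − 30 = 231 remain).
May has 31 days (231 − 31 = 200 remain).
June has 30 days (200 − 30 = 170 remain).
July has 31 days (170 − 31 = 139 remain).
August has 31 days (139 − 31 = 108 remain).
September has 30 days (108 − 30 = 78 remain).
October has 31 days (78 − 31 = 47 remain).
November has 30 days (47 − 30 = 17 remain).
17 into December → December 17.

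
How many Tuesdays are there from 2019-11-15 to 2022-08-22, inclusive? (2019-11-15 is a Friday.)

144

2019-11-15 is a Friday; the first Tuesday on or after it is 2019-11-19 (4 days later).
From 2019-11-19 to 2022-08-22: 42 + 366 + 365 + 234 = 1007 days (rest of 2019, 2020, 2021, to 2022-08-22 in 2022).
1007 ÷ 7 = 143 full weeks with remainder 6, so 143 more Tuesdays after the first → 144.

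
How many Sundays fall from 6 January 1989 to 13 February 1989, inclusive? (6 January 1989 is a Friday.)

6

6 January 1989 is a Friday; the first Sunday on or after it is 8 January 1989 (2 days later).
From 8 January 1989 to 13 February 1989: 23 + 13 = 36 days (rest of January, February).
36 ÷ 7 = 5 full weeks with remainder 1, so 5 more Sundays after the first → 6.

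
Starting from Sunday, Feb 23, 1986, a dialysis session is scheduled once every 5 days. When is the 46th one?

Oct 6, 1986

The 46th occurrence is 45 intervals after the first: 45 × 5 = 225 days after Feb 23, 1986.
Feb has 28 days — 5 days to the end of Feb leaves 220.
Mar has 31 days (189 left).
Apr has 30 days (159 left).
May has 31 days (128 left).
Jun has 30 days (98 left).
Jul has 31 days (67 left).
Aug has 31 days (36 left).
Sep has 30 days (6 left).
6 days into Oct → Oct 6, 1986.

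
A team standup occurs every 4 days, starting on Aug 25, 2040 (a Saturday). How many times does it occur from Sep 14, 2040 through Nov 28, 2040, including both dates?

Occurrences land 4·i days after Aug 25, 2040 for i = 0, 1, 2, …
Sep 14, 2040 is 20 days after the start; 20 ÷ 4 = 5 remainder 0. First occurrence in the window: #6 on Sep 14, 2040 (5×4 = 20 days in).
Nov 28, 2040 is 95 days after the start; 95 ÷ 4 = 23 remainder 3. Last occurrence in the window: #24 on Nov 25, 2040.
Occurrences #6 through #24: 19 in total.

19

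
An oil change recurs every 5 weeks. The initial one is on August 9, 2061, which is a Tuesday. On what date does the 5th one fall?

The 5th occurrence is 4 intervals after the first: 4 × 35 = 140 days after August 9, 2061.
August has 31 days — 22 days to the end of August leaves 118.
September has 30 days (88 left).
October has 31 days (57 left).
November has 30 days (27 left).
27 days into December → December 27, 2061.

December 27, 2061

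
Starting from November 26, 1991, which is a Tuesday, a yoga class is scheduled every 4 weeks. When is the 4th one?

The 4th occurrence is 3 intervals after the first: 3 × 28 = 84 days after November 26, 1991.
November has 30 days — 4 days to the end of November leaves 80.
December has 31 days (49 left).
January has 31 days (18 left).
18 days into February → February 18, 1992.

February 18, 1992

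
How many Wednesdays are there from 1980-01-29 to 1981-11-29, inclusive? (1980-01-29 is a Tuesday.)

1980-01-29 is a Tuesday; the first Wednesday on or after it is 1980-01-30 (1 day later).
From 1980-01-30 to 1981-11-29: 336 + 333 = 669 days (rest of 1980, to 1981-11-29 in 1981).
669 ÷ 7 = 95 full weeks with remainder 4, so 95 more Wednesdays after the first → 96.

96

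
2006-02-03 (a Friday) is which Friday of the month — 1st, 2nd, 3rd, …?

1st

Day 3 falls in week ⌈3/7⌉ of the month.
Days 1–7 hold the 1st Friday, 8–14 the 2nd, 15–21 the 3rd, 22–28 the 4th, 29–31 the 5th.
3 is in the range for the 1st.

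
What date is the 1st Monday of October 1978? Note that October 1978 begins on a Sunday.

October 1978 begins on a Sunday, so the first Monday is October 2 (1 day later).

October 2, 1978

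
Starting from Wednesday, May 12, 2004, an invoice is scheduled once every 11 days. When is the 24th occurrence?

The 24th occurrence is 23 intervals after the first: 23 × 11 = 253 days after May 12, 2004.
May has 31 days — 19 days to the end of May leaves 234.
Jun has 30 days (204 left).
Jul has 31 days (173 left).
Aug has 31 days (142 left).
Sep has 30 days (112 left).
Oct has 31 days (81 left).
Nov has 30 days (51 left).
Dec has 31 days (20 left).
20 days into Jan → Jan 20, 2005.

Jan 20, 2005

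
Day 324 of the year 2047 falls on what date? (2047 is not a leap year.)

Nov 20, 2047

Jan has 31 days (324 − 31 = 293 remain).
Feb has 28 days (293 − 28 = 265 remain).
Mar has 31 days (265 − 31 = 234 remain).
Apr has 30 days (234 − 30 = 204 remain).
May has 31 days (204 − 31 = 173 remain).
Jun has 30 days (173 − 30 = 143 remain).
Jul has 31 days (143 − 31 = 112 remain).
Aug has 31 days (112 − 31 = 81 remain).
Sep has 30 days (81 − 30 = 51 remain).
Oct has 31 days (51 − 31 = 20 remain).
20 into Nov → Nov 20.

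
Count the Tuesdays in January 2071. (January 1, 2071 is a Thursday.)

4

January 1, 2071 is a Thursday; the first Tuesday on or after it is January 6, 2071 (5 days later).
From January 6, 2071 to January 31, 2071 is 31 − 6 = 25 days.
25 ÷ 7 = 3 full weeks with remainder 4, so 3 more Tuesdays after the first → 4.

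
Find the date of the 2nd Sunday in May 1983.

May 1983 begins on a Sunday, so the first Sunday is May 1.
The 2nd Sunday is 1 weeks later: 1 + 7 = 8.

8 May 1983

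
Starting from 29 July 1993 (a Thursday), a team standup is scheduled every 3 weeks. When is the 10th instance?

The 10th occurrence is 9 intervals after the first: 9 × 21 = 189 days after 29 July 1993.
July has 31 days — 2 days to the end of July leaves 187.
August has 31 days (156 left).
September has 30 days (126 left).
October has 31 days (95 left).
November has 30 days (65 left).
December has 31 days (34 left).
January has 31 days (3 left).
3 days into February → 3 February 1994.

3 February 1994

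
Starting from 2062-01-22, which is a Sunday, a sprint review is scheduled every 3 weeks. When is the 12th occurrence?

The 12th occurrence is 11 intervals after the first: 11 × 21 = 231 days after 2062-01-22.
January has 31 days — 9 days to the end of January leaves 222.
February has 28 days (194 left).
March has 31 days (163 left).
April has 30 days (133 left).
May has 31 days (102 left).
June has 30 days (72 left).
July has 31 days (41 left).
August has 31 days (10 left).
10 days into September → 2062-09-10.

2062-09-10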